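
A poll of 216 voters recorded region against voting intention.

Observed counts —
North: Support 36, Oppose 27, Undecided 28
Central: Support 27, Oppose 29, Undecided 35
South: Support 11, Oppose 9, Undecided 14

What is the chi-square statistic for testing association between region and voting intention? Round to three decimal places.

Row totals: 91, 91, 34. Column totals: 74, 65, 77. Grand total N = 216.
Expected counts (row total × column total / N):
  North, Support: 91×74/216 = 31.1759
  North, Oppose: 91×65/216 = 27.3843
  North, Undecided: 91×77/216 = 32.4398
  Central, Support: 91×74/216 = 31.1759
  Central, Oppose: 91×65/216 = 27.3843
  Central, Undecided: 91×77/216 = 32.4398
  South, Support: 34×74/216 = 11.6481
  South, Oppose: 34×65/216 = 10.2315
  South, Undecided: 34×77/216 = 12.1204
Contributions (O − E)²/E:
  (36 − 31.1759)²/31.1759 = 0.7465
  (27 − 27.3843)²/27.3843 = 0.0054
  (28 − 32.4398)²/32.4398 = 0.6076
  (27 − 31.1759)²/31.1759 = 0.5593
  (29 − 27.3843)²/27.3843 = 0.0953
  (35 − 32.4398)²/32.4398 = 0.2021
  (11 − 11.6481)²/11.6481 = 0.0361
  (9 − 10.2315)²/10.2315 = 0.1482
  (14 − 12.1204)²/12.1204 = 0.2915
χ² = 0.7465 + 0.0054 + 0.6076 + 0.5593 + 0.0953 + 0.2021 + 0.0361 + 0.1482 + 0.2915 = 2.692

2.692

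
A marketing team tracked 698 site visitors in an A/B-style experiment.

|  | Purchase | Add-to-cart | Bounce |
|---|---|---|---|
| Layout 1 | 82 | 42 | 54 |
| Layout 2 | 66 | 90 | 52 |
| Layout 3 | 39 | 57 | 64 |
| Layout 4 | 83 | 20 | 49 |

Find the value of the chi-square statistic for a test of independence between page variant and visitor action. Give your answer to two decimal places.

Row totals: 178, 208, 160, 152. Column totals: 270, 209, 219. Grand total N = 698.
Expected counts (row total × column total / N):
  Layout 1, Purchase: 178×270/698 = 68.854
  Layout 1, Add-to-cart: 178×209/698 = 53.298
  Layout 1, Bounce: 178×219/698 = 55.848
  Layout 2, Purchase: 208×270/698 = 80.458
  Layout 2, Add-to-cart: 208×209/698 = 62.281
  Layout 2, Bounce: 208×219/698 = 65.261
  Layout 3, Purchase: 160×270/698 = 61.891
  Layout 3, Add-to-cart: 160×209/698 = 47.908
  Layout 3, Bounce: 160×219/698 = 50.201
  Layout 4, Purchase: 152×270/698 = 58.797
  Layout 4, Add-to-cart: 152×209/698 = 45.513
  Layout 4, Bounce: 152×219/698 = 47.691
Contributions (O − E)²/E:
  (82 − 68.854)²/68.854 = 2.5099
  (42 − 53.298)²/53.298 = 2.3949
  (54 − 55.848)²/55.848 = 0.0611
  (66 − 80.458)²/80.458 = 2.5980
  (90 − 62.281)²/62.281 = 12.3367
  (52 − 65.261)²/65.261 = 2.6946
  (39 − 61.891)²/61.891 = 8.4665
  (57 − 47.908)²/47.908 = 1.7255
  (64 − 50.201)²/50.201 = 3.7930
  (83 − 58.797)²/58.797 = 9.9628
  (20 − 45.513)²/45.513 = 14.3017
  (49 − 47.691)²/47.691 = 0.0359
χ² = 2.5099 + 2.3949 + 0.0611 + 2.5980 + 12.3367 + 2.6946 + 8.4665 + 1.7255 + 3.7930 + 9.9628 + 14.3017 + 0.0359 = 60.88

60.88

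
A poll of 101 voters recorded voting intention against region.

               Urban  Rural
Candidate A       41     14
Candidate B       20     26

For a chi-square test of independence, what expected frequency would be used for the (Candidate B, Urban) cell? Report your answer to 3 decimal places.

27.782

Row total (Candidate B) = 46; column total (Urban) = 61; grand total N = 101.
Expected count = (row total × column total) / N = 46 × 61 / 101 = 27.782.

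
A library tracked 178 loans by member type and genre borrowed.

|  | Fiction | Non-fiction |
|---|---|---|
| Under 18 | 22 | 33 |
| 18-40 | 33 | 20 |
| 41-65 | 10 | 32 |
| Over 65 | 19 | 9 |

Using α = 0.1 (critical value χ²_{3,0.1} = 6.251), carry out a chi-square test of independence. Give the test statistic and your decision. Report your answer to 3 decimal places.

19.985; reject H₀

Row totals: 55, 53, 42, 28. Column totals: 84, 94. Grand total N = 178.
Expected counts (row total × column total / N):
  Under 18, Fiction: 55×84/178 = 25.9551
  Under 18, Non-fiction: 55×94/178 = 29.0449
  18-40, Fiction: 53×84/178 = 25.0112
  18-40, Non-fiction: 53×94/178 = 27.9888
  41-65, Fiction: 42×84/178 = 19.8202
  41-65, Non-fiction: 42×94/178 = 22.1798
  Over 65, Fiction: 28×84/178 = 13.2135
  Over 65, Non-fiction: 28×94/178 = 14.7865
Contributions (O − E)²/E:
  (22 − 25.9551)²/25.9551 = 0.6027
  (33 − 29.0449)²/29.0449 = 0.5386
  (33 − 25.0112)²/25.0112 = 2.5517
  (20 − 27.9888)²/27.9888 = 2.2802
  (10 − 19.8202)²/19.8202 = 4.8656
  (32 − 22.1798)²/22.1798 = 4.3479
  (19 − 13.2135)²/13.2135 = 2.5340
  (9 − 14.7865)²/14.7865 = 2.2645
χ² = 0.6027 + 0.5386 + 2.5517 + 2.2802 + 4.8656 + 4.3479 + 2.5340 + 2.2645 = 19.985
df = (4−1)(2−1) = 3. Since 19.985 > 6.251, reject the null hypothesis of independence at α = 0.1.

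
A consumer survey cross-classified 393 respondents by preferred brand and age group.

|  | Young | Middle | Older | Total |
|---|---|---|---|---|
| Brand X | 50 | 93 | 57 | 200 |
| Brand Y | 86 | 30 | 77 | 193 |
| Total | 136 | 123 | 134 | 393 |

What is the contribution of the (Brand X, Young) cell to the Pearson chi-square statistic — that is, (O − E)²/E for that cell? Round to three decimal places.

5.333

Row total (Brand X) = 200; column total (Young) = 136; N = 393.
Expected count E = 200 × 136 / 393 = 69.2112.
Contribution = (O − E)²/E = (50 − 69.2112)² / 69.2112 = 5.333.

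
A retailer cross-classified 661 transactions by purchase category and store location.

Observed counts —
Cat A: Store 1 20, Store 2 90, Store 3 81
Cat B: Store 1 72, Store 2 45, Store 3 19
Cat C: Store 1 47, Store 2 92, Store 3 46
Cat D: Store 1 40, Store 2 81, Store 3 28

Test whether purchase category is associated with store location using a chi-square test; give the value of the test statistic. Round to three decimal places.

90.911

Row totals: 191, 136, 185, 149. Column totals: 179, 308, 174. Grand total N = 661.
Expected counts (row total × column total / N):
  Cat A, Store 1: 191×179/661 = 51.7231
  Cat A, Store 2: 191×308/661 = 88.9985
  Cat A, Store 3: 191×174/661 = 50.2784
  Cat B, Store 1: 136×179/661 = 36.8290
  Cat B, Store 2: 136×308/661 = 63.3707
  Cat B, Store 3: 136×174/661 = 35.8003
  Cat C, Store 1: 185×179/661 = 50.0983
  Cat C, Store 2: 185×308/661 = 86.2027
  Cat C, Store 3: 185×174/661 = 48.6989
  Cat D, Store 1: 149×179/661 = 40.3495
  Cat D, Store 2: 149×308/661 = 69.4281
  Cat D, Store 3: 149×174/661 = 39.2224
Contributions (O − E)²/E:
  (20 − 51.7231)²/51.7231 = 19.4566
  (90 − 88.9985)²/88.9985 = 0.0113
  (81 − 50.2784)²/50.2784 = 18.7718
  (72 − 36.8290)²/36.8290 = 33.5876
  (45 − 63.3707)²/63.3707 = 5.3255
  (19 − 35.8003)²/35.8003 = 7.8840
  (47 − 50.0983)²/50.0983 = 0.1916
  (92 − 86.2027)²/86.2027 = 0.3899
  (46 − 48.6989)²/48.6989 = 0.1496
  (40 − 40.3495)²/40.3495 = 0.0030
  (81 − 69.4281)²/69.4281 = 1.9287
  (28 − 39.2224)²/39.2224 = 3.2110
χ² = 19.4566 + 0.0113 + 18.7718 + 33.5876 + 5.3255 + 7.8840 + 0.1916 + 0.3899 + 0.1496 + 0.0030 + 1.9287 + 3.2110 = 90.911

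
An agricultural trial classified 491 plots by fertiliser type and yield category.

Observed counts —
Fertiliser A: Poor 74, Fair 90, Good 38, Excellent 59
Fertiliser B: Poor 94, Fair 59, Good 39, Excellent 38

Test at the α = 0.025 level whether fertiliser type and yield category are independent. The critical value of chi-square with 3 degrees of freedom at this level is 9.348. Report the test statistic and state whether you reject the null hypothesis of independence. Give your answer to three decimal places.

Row totals: 261, 230. Column totals: 168, 149, 77, 97. Grand total N = 491.
Expected counts (row total × column total / N):
  Fertiliser A, Poor: 261×168/491 = 89.3035
  Fertiliser A, Fair: 261×149/491 = 79.2037
  Fertiliser A, Good: 261×77/491 = 40.9308
  Fertiliser A, Excellent: 261×97/491 = 51.5621
  Fertiliser B, Poor: 230×168/491 = 78.6965
  Fertiliser B, Fair: 230×149/491 = 69.7963
  Fertiliser B, Good: 230×77/491 = 36.0692
  Fertiliser B, Excellent: 230×97/491 = 45.4379
Contributions (O − E)²/E:
  (74 − 89.3035)²/89.3035 = 2.6225
  (90 − 79.2037)²/79.2037 = 1.4716
  (38 − 40.9308)²/40.9308 = 0.2099
  (59 − 51.5621)²/51.5621 = 1.0729
  (94 − 78.6965)²/78.6965 = 2.9760
  (59 − 69.7963)²/69.7963 = 1.6700
  (39 − 36.0692)²/36.0692 = 0.2381
  (38 − 45.4379)²/45.4379 = 1.2175
χ² = 2.6225 + 1.4716 + 0.2099 + 1.0729 + 2.9760 + 1.6700 + 0.2381 + 1.2175 = 11.479
df = (2−1)(4−1) = 3. Since 11.479 > 9.348, reject the null hypothesis of independence at α = 0.025.

11.479; reject H₀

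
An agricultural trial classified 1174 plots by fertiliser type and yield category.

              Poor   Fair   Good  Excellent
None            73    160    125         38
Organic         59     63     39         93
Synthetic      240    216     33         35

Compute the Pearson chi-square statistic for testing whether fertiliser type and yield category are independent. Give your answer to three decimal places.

277.764

Row totals: 396, 254, 524. Column totals: 372, 439, 197, 166. Grand total N = 1174.
Expected counts (row total × column total / N):
  None, Poor: 396×372/1174 = 125.47871
  None, Fair: 396×439/1174 = 148.07836
  None, Good: 396×197/1174 = 66.44974
  None, Excellent: 396×166/1174 = 55.99319
  Organic, Poor: 254×372/1174 = 80.48382
  Organic, Fair: 254×439/1174 = 94.97956
  Organic, Good: 254×197/1174 = 42.62181
  Organic, Excellent: 254×166/1174 = 35.91482
  Synthetic, Poor: 524×372/1174 = 166.03748
  Synthetic, Fair: 524×439/1174 = 195.94208
  Synthetic, Good: 524×197/1174 = 87.92845
  Synthetic, Excellent: 524×166/1174 = 74.09199
Contributions (O − E)²/E:
  (73 − 125.47871)²/125.47871 = 21.9481
  (160 − 148.07836)²/148.07836 = 0.9598
  (125 − 66.44974)²/66.44974 = 51.5899
  (38 − 55.99319)²/55.99319 = 5.7820
  (59 − 80.48382)²/80.48382 = 5.7347
  (63 − 94.97956)²/94.97956 = 10.7675
  (39 − 42.62181)²/42.62181 = 0.3078
  (93 − 35.91482)²/35.91482 = 90.7346
  (240 − 166.03748)²/166.03748 = 32.9471
  (216 − 195.94208)²/195.94208 = 2.0533
  (33 − 87.92845)²/87.92845 = 34.3135
  (35 − 74.09199)²/74.09199 = 20.6255
χ² = 21.9481 + 0.9598 + 51.5899 + 5.7820 + 5.7347 + 10.7675 + 0.3078 + 90.7346 + 32.9471 + 2.0533 + 34.3135 + 20.6255 = 277.764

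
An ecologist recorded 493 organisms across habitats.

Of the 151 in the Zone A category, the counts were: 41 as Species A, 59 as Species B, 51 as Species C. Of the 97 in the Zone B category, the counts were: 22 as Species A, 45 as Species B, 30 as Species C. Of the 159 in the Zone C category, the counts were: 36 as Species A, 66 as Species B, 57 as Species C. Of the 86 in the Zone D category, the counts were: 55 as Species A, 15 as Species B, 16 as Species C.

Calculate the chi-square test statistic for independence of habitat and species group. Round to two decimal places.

Row totals: 151, 97, 159, 86. Column totals: 154, 185, 154. Grand total N = 493.
Expected counts (row total × column total / N):
  Zone A, Species A: 151×154/493 = 47.168
  Zone A, Species B: 151×185/493 = 56.663
  Zone A, Species C: 151×154/493 = 47.168
  Zone B, Species A: 97×154/493 = 30.300
  Zone B, Species B: 97×185/493 = 36.400
  Zone B, Species C: 97×154/493 = 30.300
  Zone C, Species A: 159×154/493 = 49.667
  Zone C, Species B: 159×185/493 = 59.665
  Zone C, Species C: 159×154/493 = 49.667
  Zone D, Species A: 86×154/493 = 26.864
  Zone D, Species B: 86×185/493 = 32.272
  Zone D, Species C: 86×154/493 = 26.864
Contributions (O − E)²/E:
  (41 − 47.168)²/47.168 = 0.8066
  (59 − 56.663)²/56.663 = 0.0964
  (51 − 47.168)²/47.168 = 0.3113
  (22 − 30.300)²/30.300 = 2.2736
  (45 − 36.400)²/36.400 = 2.0319
  (30 − 30.300)²/30.300 = 0.0030
  (36 − 49.667)²/49.667 = 3.7608
  (66 − 59.665)²/59.665 = 0.6726
  (57 − 49.667)²/49.667 = 1.0827
  (55 − 26.864)²/26.864 = 29.4682
  (15 − 32.272)²/32.272 = 9.2440
  (16 − 26.864)²/26.864 = 4.3935
χ² = 0.8066 + 0.0964 + 0.3113 + 2.2736 + 2.0319 + 0.0030 + 3.7608 + 0.6726 + 1.0827 + 29.4682 + 9.2440 + 4.3935 = 54.14

54.14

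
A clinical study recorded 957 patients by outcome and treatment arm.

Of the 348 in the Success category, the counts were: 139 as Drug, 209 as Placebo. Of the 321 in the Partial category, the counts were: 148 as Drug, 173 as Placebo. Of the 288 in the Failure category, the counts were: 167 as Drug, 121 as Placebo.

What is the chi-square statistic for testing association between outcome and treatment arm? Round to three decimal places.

Row totals: 348, 321, 288. Column totals: 454, 503. Grand total N = 957.
Expected counts (row total × column total / N):
  Success, Drug: 348×454/957 = 165.0909
  Success, Placebo: 348×503/957 = 182.9091
  Partial, Drug: 321×454/957 = 152.2821
  Partial, Placebo: 321×503/957 = 168.7179
  Failure, Drug: 288×454/957 = 136.6270
  Failure, Placebo: 288×503/957 = 151.3730
Contributions (O − E)²/E:
  (139 − 165.0909)²/165.0909 = 4.1234
  (209 − 182.9091)²/182.9091 = 3.7217
  (148 − 152.2821)²/152.2821 = 0.1204
  (173 − 168.7179)²/168.7179 = 0.1087
  (167 − 136.6270)²/136.6270 = 6.7521
  (121 − 151.3730)²/151.3730 = 6.0943
χ² = 4.1234 + 3.7217 + 0.1204 + 0.1087 + 6.7521 + 6.0943 = 20.921

20.921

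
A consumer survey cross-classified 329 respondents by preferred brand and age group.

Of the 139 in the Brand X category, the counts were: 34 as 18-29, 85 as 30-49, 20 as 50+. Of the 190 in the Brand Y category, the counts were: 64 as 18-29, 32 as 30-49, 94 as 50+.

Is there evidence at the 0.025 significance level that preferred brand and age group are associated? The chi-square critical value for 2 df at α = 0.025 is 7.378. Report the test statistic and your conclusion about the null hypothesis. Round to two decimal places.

Row totals: 139, 190. Column totals: 98, 117, 114. Grand total N = 329.
Expected counts (row total × column total / N):
  Brand X, 18-29: 139×98/329 = 41.404
  Brand X, 30-49: 139×117/329 = 49.432
  Brand X, 50+: 139×114/329 = 48.164
  Brand Y, 18-29: 190×98/329 = 56.596
  Brand Y, 30-49: 190×117/329 = 67.568
  Brand Y, 50+: 190×114/329 = 65.836
Contributions (O − E)²/E:
  (34 − 41.404)²/41.404 = 1.3240
  (85 − 49.432)²/49.432 = 25.5924
  (20 − 48.164)²/48.164 = 16.4690
  (64 − 56.596)²/56.596 = 0.9686
  (32 − 67.568)²/67.568 = 18.7231
  (94 − 65.836)²/65.836 = 12.0483
χ² = 1.3240 + 25.5924 + 16.4690 + 0.9686 + 18.7231 + 12.0483 = 75.13
df = (2−1)(3−1) = 2. Since 75.13 > 7.378, reject the null hypothesis of independence at α = 0.025.

75.13; reject H₀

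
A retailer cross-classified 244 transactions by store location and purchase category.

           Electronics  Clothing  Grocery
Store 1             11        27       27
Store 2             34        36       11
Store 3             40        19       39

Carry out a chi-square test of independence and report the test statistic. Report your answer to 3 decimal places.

30.577

Row totals: 65, 81, 98. Column totals: 85, 82, 77. Grand total N = 244.
Expected counts (row total × column total / N):
  Store 1, Electronics: 65×85/244 = 22.6434
  Store 1, Clothing: 65×82/244 = 21.8443
  Store 1, Grocery: 65×77/244 = 20.5123
  Store 2, Electronics: 81×85/244 = 28.2172
  Store 2, Clothing: 81×82/244 = 27.2213
  Store 2, Grocery: 81×77/244 = 25.5615
  Store 3, Electronics: 98×85/244 = 34.1393
  Store 3, Clothing: 98×82/244 = 32.9344
  Store 3, Grocery: 98×77/244 = 30.9262
Contributions (O − E)²/E:
  (11 − 22.6434)²/22.6434 = 5.9871
  (27 − 21.8443)²/21.8443 = 1.2169
  (27 − 20.5123)²/20.5123 = 2.0520
  (34 − 28.2172)²/28.2172 = 1.1851
  (36 − 27.2213)²/27.2213 = 2.8311
  (11 − 25.5615)²/25.5615 = 8.2952
  (40 − 34.1393)²/34.1393 = 1.0061
  (19 − 32.9344)²/32.9344 = 5.8956
  (39 − 30.9262)²/30.9262 = 2.1078
χ² = 5.9871 + 1.2169 + 2.0520 + 1.1851 + 2.8311 + 8.2952 + 1.0061 + 5.8956 + 2.1078 = 30.577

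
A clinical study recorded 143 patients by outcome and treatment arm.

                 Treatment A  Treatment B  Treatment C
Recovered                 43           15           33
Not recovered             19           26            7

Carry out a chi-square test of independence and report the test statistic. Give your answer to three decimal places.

Row totals: 91, 52. Column totals: 62, 41, 40. Grand total N = 143.
Expected counts (row total × column total / N):
  Recovered, Treatment A: 91×62/143 = 39.4545
  Recovered, Treatment B: 91×41/143 = 26.0909
  Recovered, Treatment C: 91×40/143 = 25.4545
  Not recovered, Treatment A: 52×62/143 = 22.5455
  Not recovered, Treatment B: 52×41/143 = 14.9091
  Not recovered, Treatment C: 52×40/143 = 14.5455
Contributions (O − E)²/E:
  (43 − 39.4545)²/39.4545 = 0.3186
  (15 − 26.0909)²/26.0909 = 4.7146
  (33 − 25.4545)²/25.4545 = 2.2367
  (19 − 22.5455)²/22.5455 = 0.5576
  (26 − 14.9091)²/14.9091 = 8.2505
  (7 − 14.5455)²/14.5455 = 3.9142
χ² = 0.3186 + 4.7146 + 2.2367 + 0.5576 + 8.2505 + 3.9142 = 19.992

19.992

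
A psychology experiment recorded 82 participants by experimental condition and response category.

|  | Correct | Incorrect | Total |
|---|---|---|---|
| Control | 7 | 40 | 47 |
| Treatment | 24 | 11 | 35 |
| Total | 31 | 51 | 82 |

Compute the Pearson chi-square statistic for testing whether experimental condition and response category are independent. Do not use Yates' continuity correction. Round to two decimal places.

24.58

Grand total N = 82.
Expected counts (row total × column total / N):
  Control, Correct: 47×31/82 = 17.768
  Control, Incorrect: 47×51/82 = 29.232
  Treatment, Correct: 35×31/82 = 13.232
  Treatment, Incorrect: 35×51/82 = 21.768
Contributions (O − E)²/E:
  (7 − 17.768)²/17.768 = 6.5258
  (40 − 29.232)²/29.232 = 3.9665
  (24 − 13.232)²/13.232 = 8.7628
  (11 − 21.768)²/21.768 = 5.3266
χ² = 6.5258 + 3.9665 + 8.7628 + 5.3266 = 24.58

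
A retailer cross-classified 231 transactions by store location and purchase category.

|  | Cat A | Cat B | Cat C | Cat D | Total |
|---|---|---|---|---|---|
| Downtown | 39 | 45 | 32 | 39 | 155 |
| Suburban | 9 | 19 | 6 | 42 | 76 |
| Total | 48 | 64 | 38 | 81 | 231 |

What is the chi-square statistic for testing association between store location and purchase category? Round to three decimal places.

Grand total N = 231.
Expected counts (row total × column total / N):
  Downtown, Cat A: 155×48/231 = 32.2078
  Downtown, Cat B: 155×64/231 = 42.9437
  Downtown, Cat C: 155×38/231 = 25.4978
  Downtown, Cat D: 155×81/231 = 54.3506
  Suburban, Cat A: 76×48/231 = 15.7922
  Suburban, Cat B: 76×64/231 = 21.0563
  Suburban, Cat C: 76×38/231 = 12.5022
  Suburban, Cat D: 76×81/231 = 26.6494
Contributions (O − E)²/E:
  (39 − 32.2078)²/32.2078 = 1.4324
  (45 − 42.9437)²/42.9437 = 0.0985
  (32 − 25.4978)²/25.4978 = 1.6581
  (39 − 54.3506)²/54.3506 = 4.3356
  (9 − 15.7922)²/15.7922 = 2.9213
  (19 − 21.0563)²/21.0563 = 0.2008
  (6 − 12.5022)²/12.5022 = 3.3817
  (42 − 26.6494)²/26.6494 = 8.8423
χ² = 1.4324 + 0.0985 + 1.6581 + 4.3356 + 2.9213 + 0.2008 + 3.3817 + 8.8423 = 22.871

22.871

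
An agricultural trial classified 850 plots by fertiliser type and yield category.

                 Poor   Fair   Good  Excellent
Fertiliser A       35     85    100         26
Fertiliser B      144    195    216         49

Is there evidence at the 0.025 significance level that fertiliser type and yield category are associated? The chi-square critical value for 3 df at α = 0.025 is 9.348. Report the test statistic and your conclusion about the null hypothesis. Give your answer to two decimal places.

Row totals: 246, 604. Column totals: 179, 280, 316, 75. Grand total N = 850.
Expected counts (row total × column total / N):
  Fertiliser A, Poor: 246×179/850 = 51.805
  Fertiliser A, Fair: 246×280/850 = 81.035
  Fertiliser A, Good: 246×316/850 = 91.454
  Fertiliser A, Excellent: 246×75/850 = 21.706
  Fertiliser B, Poor: 604×179/850 = 127.195
  Fertiliser B, Fair: 604×280/850 = 198.965
  Fertiliser B, Good: 604×316/850 = 224.546
  Fertiliser B, Excellent: 604×75/850 = 53.294
Contributions (O − E)²/E:
  (35 − 51.805)²/51.805 = 5.4514
  (85 − 81.035)²/81.035 = 0.1940
  (100 − 91.454)²/91.454 = 0.7986
  (26 − 21.706)²/21.706 = 0.8495
  (144 − 127.195)²/127.195 = 2.2203
  (195 − 198.965)²/198.965 = 0.0790
  (216 − 224.546)²/224.546 = 0.3253
  (49 − 53.294)²/53.294 = 0.3460
χ² = 5.4514 + 0.1940 + 0.7986 + 0.8495 + 2.2203 + 0.0790 + 0.3253 + 0.3460 = 10.26
df = (2−1)(4−1) = 3. Since 10.26 > 9.348, reject the null hypothesis of independence at α = 0.025.

10.26; reject H₀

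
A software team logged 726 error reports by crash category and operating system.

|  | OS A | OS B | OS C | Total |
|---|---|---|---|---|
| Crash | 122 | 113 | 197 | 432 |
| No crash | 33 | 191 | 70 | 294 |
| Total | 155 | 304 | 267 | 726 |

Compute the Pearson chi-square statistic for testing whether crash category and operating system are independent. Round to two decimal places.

109.24

Grand total N = 726.
Expected counts (row total × column total / N):
  Crash, OS A: 432×155/726 = 92.231
  Crash, OS B: 432×304/726 = 180.893
  Crash, OS C: 432×267/726 = 158.876
  No crash, OS A: 294×155/726 = 62.769
  No crash, OS B: 294×304/726 = 123.107
  No crash, OS C: 294×267/726 = 108.124
Contributions (O − E)²/E:
  (122 − 92.231)²/92.231 = 9.6084
  (113 − 180.893)²/180.893 = 25.4817
  (197 − 158.876)²/158.876 = 9.1483
  (33 − 62.769)²/62.769 = 14.1183
  (191 − 123.107)²/123.107 = 37.4427
  (70 − 108.124)²/108.124 = 13.4423
χ² = 9.6084 + 25.4817 + 9.1483 + 14.1183 + 37.4427 + 13.4423 = 109.24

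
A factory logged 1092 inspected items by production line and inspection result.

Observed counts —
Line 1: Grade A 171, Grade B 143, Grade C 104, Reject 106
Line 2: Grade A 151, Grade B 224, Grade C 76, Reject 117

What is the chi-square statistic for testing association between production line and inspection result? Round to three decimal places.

22.281

Row totals: 524, 568. Column totals: 322, 367, 180, 223. Grand total N = 1092.
Expected counts (row total × column total / N):
  Line 1, Grade A: 524×322/1092 = 154.5128
  Line 1, Grade B: 524×367/1092 = 176.1062
  Line 1, Grade C: 524×180/1092 = 86.3736
  Line 1, Reject: 524×223/1092 = 107.0073
  Line 2, Grade A: 568×322/1092 = 167.4872
  Line 2, Grade B: 568×367/1092 = 190.8938
  Line 2, Grade C: 568×180/1092 = 93.6264
  Line 2, Reject: 568×223/1092 = 115.9927
Contributions (O − E)²/E:
  (171 − 154.5128)²/154.5128 = 1.7593
  (143 − 176.1062)²/176.1062 = 6.2236
  (104 − 86.3736)²/86.3736 = 3.5970
  (106 − 107.0073)²/107.0073 = 0.0095
  (151 − 167.4872)²/167.4872 = 1.6230
  (224 − 190.8938)²/190.8938 = 5.7415
  (76 − 93.6264)²/93.6264 = 3.3184
  (117 − 115.9927)²/115.9927 = 0.0087
χ² = 1.7593 + 6.2236 + 3.5970 + 0.0095 + 1.6230 + 5.7415 + 3.3184 + 0.0087 = 22.281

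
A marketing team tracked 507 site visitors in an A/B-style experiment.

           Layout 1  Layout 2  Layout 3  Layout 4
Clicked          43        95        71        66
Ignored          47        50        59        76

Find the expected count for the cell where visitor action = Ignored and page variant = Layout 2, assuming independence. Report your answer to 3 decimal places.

Row total (Ignored) = 232; column total (Layout 2) = 145; grand total N = 507.
Expected count = (row total × column total) / N = 232 × 145 / 507 = 66.351.

66.351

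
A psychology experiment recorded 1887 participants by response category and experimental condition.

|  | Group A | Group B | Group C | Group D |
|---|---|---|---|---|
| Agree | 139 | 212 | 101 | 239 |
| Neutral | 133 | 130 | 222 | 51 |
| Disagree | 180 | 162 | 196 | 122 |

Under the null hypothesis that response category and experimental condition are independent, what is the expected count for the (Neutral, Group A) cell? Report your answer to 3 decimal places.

128.390

Row total (Neutral) = 536; column total (Group A) = 452; grand total N = 1887.
Expected count = (row total × column total) / N = 536 × 452 / 1887 = 128.390.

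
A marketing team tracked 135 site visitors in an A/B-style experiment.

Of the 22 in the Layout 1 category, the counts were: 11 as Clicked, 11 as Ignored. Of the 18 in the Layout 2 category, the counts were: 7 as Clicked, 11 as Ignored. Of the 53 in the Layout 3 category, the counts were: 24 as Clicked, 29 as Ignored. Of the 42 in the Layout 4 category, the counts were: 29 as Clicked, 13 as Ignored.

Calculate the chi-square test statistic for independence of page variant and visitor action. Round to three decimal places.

Row totals: 22, 18, 53, 42. Column totals: 71, 64. Grand total N = 135.
Expected counts (row total × column total / N):
  Layout 1, Clicked: 22×71/135 = 11.5704
  Layout 1, Ignored: 22×64/135 = 10.4296
  Layout 2, Clicked: 18×71/135 = 9.4667
  Layout 2, Ignored: 18×64/135 = 8.5333
  Layout 3, Clicked: 53×71/135 = 27.8741
  Layout 3, Ignored: 53×64/135 = 25.1259
  Layout 4, Clicked: 42×71/135 = 22.0889
  Layout 4, Ignored: 42×64/135 = 19.9111
Contributions (O − E)²/E:
  (11 − 11.5704)²/11.5704 = 0.0281
  (11 − 10.4296)²/10.4296 = 0.0312
  (7 − 9.4667)²/9.4667 = 0.6427
  (11 − 8.5333)²/8.5333 = 0.7130
  (24 − 27.8741)²/27.8741 = 0.5384
  (29 − 25.1259)²/25.1259 = 0.5973
  (29 − 22.0889)²/22.0889 = 2.1623
  (13 − 19.9111)²/19.9111 = 2.3988
χ² = 0.0281 + 0.0312 + 0.6427 + 0.7130 + 0.5384 + 0.5973 + 2.1623 + 2.3988 = 7.112

7.112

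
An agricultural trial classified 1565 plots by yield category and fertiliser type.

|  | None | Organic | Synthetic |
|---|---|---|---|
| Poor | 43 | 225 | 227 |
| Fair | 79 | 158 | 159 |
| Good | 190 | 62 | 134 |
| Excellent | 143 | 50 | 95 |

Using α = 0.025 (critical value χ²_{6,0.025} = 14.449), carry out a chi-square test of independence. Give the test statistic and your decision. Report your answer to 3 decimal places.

275.020; reject H₀

Row totals: 495, 396, 386, 288. Column totals: 455, 495, 615. Grand total N = 1565.
Expected counts (row total × column total / N):
  Poor, None: 495×455/1565 = 143.9137
  Poor, Organic: 495×495/1565 = 156.5655
  Poor, Synthetic: 495×615/1565 = 194.5208
  Fair, None: 396×455/1565 = 115.1310
  Fair, Organic: 396×495/1565 = 125.2524
  Fair, Synthetic: 396×615/1565 = 155.6166
  Good, None: 386×455/1565 = 112.2236
  Good, Organic: 386×495/1565 = 122.0895
  Good, Synthetic: 386×615/1565 = 151.6869
  Excellent, None: 288×455/1565 = 83.7316
  Excellent, Organic: 288×495/1565 = 91.0927
  Excellent, Synthetic: 288×615/1565 = 113.1757
Contributions (O − E)²/E:
  (43 − 143.9137)²/143.9137 = 70.7617
  (225 − 156.5655)²/156.5655 = 29.9126
  (227 − 194.5208)²/194.5208 = 5.4231
  (79 − 115.1310)²/115.1310 = 11.3388
  (158 − 125.2524)²/125.2524 = 8.5620
  (159 − 155.6166)²/155.6166 = 0.0736
  (190 − 112.2236)²/112.2236 = 53.9028
  (62 − 122.0895)²/122.0895 = 29.5746
  (134 − 151.6869)²/151.6869 = 2.0623
  (143 − 83.7316)²/83.7316 = 41.9524
  (50 − 91.0927)²/91.0927 = 18.5373
  (95 − 113.1757)²/113.1757 = 2.9190
χ² = 70.7617 + 29.9126 + 5.4231 + 11.3388 + 8.5620 + 0.0736 + 53.9028 + 29.5746 + 2.0623 + 41.9524 + 18.5373 + 2.9190 = 275.020
df = (4−1)(3−1) = 6. Since 275.020 > 14.449, reject the null hypothesis of independence at α = 0.025.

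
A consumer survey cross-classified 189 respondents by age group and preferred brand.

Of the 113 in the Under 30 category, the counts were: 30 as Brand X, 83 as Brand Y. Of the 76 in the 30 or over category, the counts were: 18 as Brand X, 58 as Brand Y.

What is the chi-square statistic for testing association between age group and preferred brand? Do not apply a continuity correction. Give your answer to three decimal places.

0.197

Row totals: 113, 76. Column totals: 48, 141. Grand total N = 189.
Expected counts (row total × column total / N):
  Under 30, Brand X: 113×48/189 = 28.6984
  Under 30, Brand Y: 113×141/189 = 84.3016
  30 or over, Brand X: 76×48/189 = 19.3016
  30 or over, Brand Y: 76×141/189 = 56.6984
Contributions (O − E)²/E:
  (30 − 28.6984)²/28.6984 = 0.0590
  (83 − 84.3016)²/84.3016 = 0.0201
  (18 − 19.3016)²/19.3016 = 0.0878
  (58 − 56.6984)²/56.6984 = 0.0299
χ² = 0.0590 + 0.0201 + 0.0878 + 0.0299 = 0.197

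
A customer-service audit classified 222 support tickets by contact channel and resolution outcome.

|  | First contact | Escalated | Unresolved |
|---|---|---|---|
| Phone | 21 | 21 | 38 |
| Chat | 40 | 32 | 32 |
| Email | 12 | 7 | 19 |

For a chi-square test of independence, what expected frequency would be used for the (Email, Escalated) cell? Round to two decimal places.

Row total (Email) = 38; column total (Escalated) = 60; grand total N = 222.
Expected count = (row total × column total) / N = 38 × 60 / 222 = 10.27.

10.27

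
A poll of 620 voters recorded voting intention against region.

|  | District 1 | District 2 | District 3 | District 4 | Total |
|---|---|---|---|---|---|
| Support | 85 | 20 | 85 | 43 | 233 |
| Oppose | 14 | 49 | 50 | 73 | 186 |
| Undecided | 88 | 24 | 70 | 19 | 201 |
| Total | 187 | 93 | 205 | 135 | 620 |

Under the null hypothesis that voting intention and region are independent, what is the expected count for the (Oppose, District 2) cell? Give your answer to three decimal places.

27.900

Row total (Oppose) = 186; column total (District 2) = 93; grand total N = 620.
Expected count = (row total × column total) / N = 186 × 93 / 620 = 27.900.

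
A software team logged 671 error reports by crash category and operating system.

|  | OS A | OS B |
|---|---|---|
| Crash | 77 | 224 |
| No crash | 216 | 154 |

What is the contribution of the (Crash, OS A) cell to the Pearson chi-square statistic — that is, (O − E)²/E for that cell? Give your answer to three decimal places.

22.545

Row total (Crash) = 301; column total (OS A) = 293; N = 671.
Expected count E = 301 × 293 / 671 = 131.4352.
Contribution = (O − E)²/E = (77 − 131.4352)² / 131.4352 = 22.545.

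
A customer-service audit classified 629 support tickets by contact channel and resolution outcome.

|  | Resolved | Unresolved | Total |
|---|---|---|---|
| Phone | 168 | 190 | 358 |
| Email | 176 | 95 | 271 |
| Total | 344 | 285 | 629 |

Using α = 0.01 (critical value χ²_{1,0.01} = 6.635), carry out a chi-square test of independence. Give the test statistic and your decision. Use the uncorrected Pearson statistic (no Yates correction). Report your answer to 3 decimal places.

20.206; reject H₀

Grand total N = 629.
Expected counts (row total × column total / N):
  Phone, Resolved: 358×344/629 = 195.7901
  Phone, Unresolved: 358×285/629 = 162.2099
  Email, Resolved: 271×344/629 = 148.2099
  Email, Unresolved: 271×285/629 = 122.7901
Contributions (O − E)²/E:
  (168 − 195.7901)²/195.7901 = 3.9445
  (190 − 162.2099)²/162.2099 = 4.7611
  (176 − 148.2099)²/148.2099 = 5.2108
  (95 − 122.7901)²/122.7901 = 6.2895
χ² = 3.9445 + 4.7611 + 5.2108 + 6.2895 = 20.206
df = (2−1)(2−1) = 1. Since 20.206 > 6.635, reject the null hypothesis of independence at α = 0.01.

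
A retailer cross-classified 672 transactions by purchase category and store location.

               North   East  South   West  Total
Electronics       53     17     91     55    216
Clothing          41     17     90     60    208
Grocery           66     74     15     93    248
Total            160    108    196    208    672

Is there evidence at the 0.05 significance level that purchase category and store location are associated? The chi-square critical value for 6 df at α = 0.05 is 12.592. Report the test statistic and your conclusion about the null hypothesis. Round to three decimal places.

126.602; reject H₀

Grand total N = 672.
Expected counts (row total × column total / N):
  Electronics, North: 216×160/672 = 51.4286
  Electronics, East: 216×108/672 = 34.7143
  Electronics, South: 216×196/672 = 63.0000
  Electronics, West: 216×208/672 = 66.8571
  Clothing, North: 208×160/672 = 49.5238
  Clothing, East: 208×108/672 = 33.4286
  Clothing, South: 208×196/672 = 60.6667
  Clothing, West: 208×208/672 = 64.3810
  Grocery, North: 248×160/672 = 59.0476
  Grocery, East: 248×108/672 = 39.8571
  Grocery, South: 248×196/672 = 72.3333
  Grocery, West: 248×208/672 = 76.7619
Contributions (O − E)²/E:
  (53 − 51.4286)²/51.4286 = 0.0480
  (17 − 34.7143)²/34.7143 = 9.0394
  (91 − 63.0000)²/63.0000 = 12.4444
  (55 − 66.8571)²/66.8571 = 2.1029
  (41 − 49.5238)²/49.5238 = 1.4671
  (17 − 33.4286)²/33.4286 = 8.0739
  (90 − 60.6667)²/60.6667 = 14.1831
  (60 − 64.3810)²/64.3810 = 0.2981
  (66 − 59.0476)²/59.0476 = 0.8186
  (74 − 39.8571)²/39.8571 = 29.2479
  (15 − 72.3333)²/72.3333 = 45.4439
  (93 − 76.7619)²/76.7619 = 3.4350
χ² = 0.0480 + 9.0394 + 12.4444 + 2.1029 + 1.4671 + 8.0739 + 14.1831 + 0.2981 + 0.8186 + 29.2479 + 45.4439 + 3.4350 = 126.602
df = (3−1)(4−1) = 6. Since 126.602 > 12.592, reject the null hypothesis of independence at α = 0.05.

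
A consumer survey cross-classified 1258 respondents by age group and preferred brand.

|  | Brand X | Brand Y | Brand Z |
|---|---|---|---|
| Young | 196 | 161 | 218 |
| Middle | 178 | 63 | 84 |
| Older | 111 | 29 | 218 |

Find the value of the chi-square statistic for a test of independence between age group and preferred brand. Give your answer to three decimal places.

Row totals: 575, 325, 358. Column totals: 485, 253, 520. Grand total N = 1258.
Expected counts (row total × column total / N):
  Young, Brand X: 575×485/1258 = 221.6812
  Young, Brand Y: 575×253/1258 = 115.6399
  Young, Brand Z: 575×520/1258 = 237.6789
  Middle, Brand X: 325×485/1258 = 125.2981
  Middle, Brand Y: 325×253/1258 = 65.3617
  Middle, Brand Z: 325×520/1258 = 134.3402
  Older, Brand X: 358×485/1258 = 138.0207
  Older, Brand Y: 358×253/1258 = 71.9984
  Older, Brand Z: 358×520/1258 = 147.9809
Contributions (O − E)²/E:
  (196 − 221.6812)²/221.6812 = 2.9751
  (161 − 115.6399)²/115.6399 = 17.7926
  (218 − 237.6789)²/237.6789 = 1.6293
  (178 − 125.2981)²/125.2981 = 22.1671
  (63 − 65.3617)²/65.3617 = 0.0853
  (84 − 134.3402)²/134.3402 = 18.8636
  (111 − 138.0207)²/138.0207 = 5.2899
  (29 − 71.9984)²/71.9984 = 25.6792
  (218 − 147.9809)²/147.9809 = 33.1305
χ² = 2.9751 + 17.7926 + 1.6293 + 22.1671 + 0.0853 + 18.8636 + 5.2899 + 25.6792 + 33.1305 = 127.613

127.613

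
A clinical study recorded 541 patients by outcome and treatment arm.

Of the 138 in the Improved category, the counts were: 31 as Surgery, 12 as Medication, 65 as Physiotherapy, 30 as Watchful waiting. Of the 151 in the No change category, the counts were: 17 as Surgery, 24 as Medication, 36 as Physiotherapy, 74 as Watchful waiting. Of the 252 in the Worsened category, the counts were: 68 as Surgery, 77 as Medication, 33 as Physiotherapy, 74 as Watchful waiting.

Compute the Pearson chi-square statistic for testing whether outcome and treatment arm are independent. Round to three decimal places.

Row totals: 138, 151, 252. Column totals: 116, 113, 134, 178. Grand total N = 541.
Expected counts (row total × column total / N):
  Improved, Surgery: 138×116/541 = 29.5896
  Improved, Medication: 138×113/541 = 28.8244
  Improved, Physiotherapy: 138×134/541 = 34.1811
  Improved, Watchful waiting: 138×178/541 = 45.4048
  No change, Surgery: 151×116/541 = 32.3771
  No change, Medication: 151×113/541 = 31.5397
  No change, Physiotherapy: 151×134/541 = 37.4011
  No change, Watchful waiting: 151×178/541 = 49.6821
  Worsened, Surgery: 252×116/541 = 54.0333
  Worsened, Medication: 252×113/541 = 52.6359
  Worsened, Physiotherapy: 252×134/541 = 62.4177
  Worsened, Watchful waiting: 252×178/541 = 82.9131
Contributions (O − E)²/E:
  (31 − 29.5896)²/29.5896 = 0.0672
  (12 − 28.8244)²/28.8244 = 9.8202
  (65 − 34.1811)²/34.1811 = 27.7874
  (30 − 45.4048)²/45.4048 = 5.2265
  (17 − 32.3771)²/32.3771 = 7.3032
  (24 − 31.5397)²/31.5397 = 1.8024
  (36 − 37.4011)²/37.4011 = 0.0525
  (74 − 49.6821)²/49.6821 = 11.9029
  (68 − 54.0333)²/54.0333 = 3.6102
  (77 − 52.6359)²/52.6359 = 11.2777
  (33 − 62.4177)²/62.4177 = 13.8647
  (74 − 82.9131)²/82.9131 = 0.9582
χ² = 0.0672 + 9.8202 + 27.7874 + 5.2265 + 7.3032 + 1.8024 + 0.0525 + 11.9029 + 3.6102 + 11.2777 + 13.8647 + 0.9582 = 93.673

93.673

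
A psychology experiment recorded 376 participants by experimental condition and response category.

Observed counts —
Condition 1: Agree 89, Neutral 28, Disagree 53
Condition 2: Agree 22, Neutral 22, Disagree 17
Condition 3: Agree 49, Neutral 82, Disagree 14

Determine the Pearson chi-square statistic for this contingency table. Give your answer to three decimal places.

60.103

Row totals: 170, 61, 145. Column totals: 160, 132, 84. Grand total N = 376.
Expected counts (row total × column total / N):
  Condition 1, Agree: 170×160/376 = 72.3404
  Condition 1, Neutral: 170×132/376 = 59.6809
  Condition 1, Disagree: 170×84/376 = 37.9787
  Condition 2, Agree: 61×160/376 = 25.9574
  Condition 2, Neutral: 61×132/376 = 21.4149
  Condition 2, Disagree: 61×84/376 = 13.6277
  Condition 3, Agree: 145×160/376 = 61.7021
  Condition 3, Neutral: 145×132/376 = 50.9043
  Condition 3, Disagree: 145×84/376 = 32.3936
Contributions (O − E)²/E:
  (89 − 72.3404)²/72.3404 = 3.8366
  (28 − 59.6809)²/59.6809 = 16.8174
  (53 − 37.9787)²/37.9787 = 5.9412
  (22 − 25.9574)²/25.9574 = 0.6033
  (22 − 21.4149)²/21.4149 = 0.0160
  (17 − 13.6277)²/13.6277 = 0.8345
  (49 − 61.7021)²/61.7021 = 2.6149
  (82 − 50.9043)²/50.9043 = 18.9953
  (14 − 32.3936)²/32.3936 = 10.4442
χ² = 3.8366 + 16.8174 + 5.9412 + 0.6033 + 0.0160 + 0.8345 + 2.6149 + 18.9953 + 10.4442 = 60.103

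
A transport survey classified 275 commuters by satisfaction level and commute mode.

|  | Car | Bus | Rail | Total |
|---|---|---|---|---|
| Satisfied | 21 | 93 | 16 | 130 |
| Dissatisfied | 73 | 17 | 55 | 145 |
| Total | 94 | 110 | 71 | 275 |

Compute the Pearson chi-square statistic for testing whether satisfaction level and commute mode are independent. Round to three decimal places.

102.183

Grand total N = 275.
Expected counts (row total × column total / N):
  Satisfied, Car: 130×94/275 = 44.4364
  Satisfied, Bus: 130×110/275 = 52.0000
  Satisfied, Rail: 130×71/275 = 33.5636
  Dissatisfied, Car: 145×94/275 = 49.5636
  Dissatisfied, Bus: 145×110/275 = 58.0000
  Dissatisfied, Rail: 145×71/275 = 37.4364
Contributions (O − E)²/E:
  (21 − 44.4364)²/44.4364 = 12.3607
  (93 − 52.0000)²/52.0000 = 32.3269
  (16 − 33.5636)²/33.5636 = 9.1909
  (73 − 49.5636)²/49.5636 = 11.0820
  (17 − 58.0000)²/58.0000 = 28.9828
  (55 − 37.4364)²/37.4364 = 8.2401
χ² = 12.3607 + 32.3269 + 9.1909 + 11.0820 + 28.9828 + 8.2401 = 102.183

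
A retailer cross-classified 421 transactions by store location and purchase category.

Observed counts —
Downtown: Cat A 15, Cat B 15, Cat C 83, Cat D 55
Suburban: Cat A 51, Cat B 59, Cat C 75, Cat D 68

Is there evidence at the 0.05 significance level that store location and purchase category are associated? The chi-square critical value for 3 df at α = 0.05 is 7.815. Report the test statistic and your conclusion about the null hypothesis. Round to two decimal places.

Row totals: 168, 253. Column totals: 66, 74, 158, 123. Grand total N = 421.
Expected counts (row total × column total / N):
  Downtown, Cat A: 168×66/421 = 26.337
  Downtown, Cat B: 168×74/421 = 29.530
  Downtown, Cat C: 168×158/421 = 63.050
  Downtown, Cat D: 168×123/421 = 49.083
  Suburban, Cat A: 253×66/421 = 39.663
  Suburban, Cat B: 253×74/421 = 44.470
  Suburban, Cat C: 253×158/421 = 94.950
  Suburban, Cat D: 253×123/421 = 73.917
Contributions (O − E)²/E:
  (15 − 26.337)²/26.337 = 4.8801
  (15 − 29.530)²/29.530 = 7.1494
  (83 − 63.050)²/63.050 = 6.3125
  (55 − 49.083)²/49.083 = 0.7133
  (51 − 39.663)²/39.663 = 3.2405
  (59 − 44.470)²/44.470 = 4.7475
  (75 − 94.950)²/94.950 = 4.1917
  (68 − 73.917)²/73.917 = 0.4737
χ² = 4.8801 + 7.1494 + 6.3125 + 0.7133 + 3.2405 + 4.7475 + 4.1917 + 0.4737 = 31.71
df = (2−1)(4−1) = 3. Since 31.71 > 7.815, reject the null hypothesis of independence at α = 0.05.

31.71; reject H₀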